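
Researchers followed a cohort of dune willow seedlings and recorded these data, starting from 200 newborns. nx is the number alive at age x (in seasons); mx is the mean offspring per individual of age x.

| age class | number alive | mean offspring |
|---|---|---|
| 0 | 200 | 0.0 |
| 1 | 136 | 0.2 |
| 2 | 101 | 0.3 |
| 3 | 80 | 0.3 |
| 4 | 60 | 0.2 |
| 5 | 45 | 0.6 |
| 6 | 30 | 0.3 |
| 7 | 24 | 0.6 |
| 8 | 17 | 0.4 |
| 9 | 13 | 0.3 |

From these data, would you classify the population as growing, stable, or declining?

lx = nx/n0 = nx/200: 1, 0.68, 0.505, 0.4, 0.3, 0.225, 0.15, 0.12, 0.085, 0.065
R0 = Σ lx·mx = 0 + 0.136 + 0.1515 + 0.12 + 0.06 + 0.135 + 0.045 + 0.072 + 0.034 + 0.0195 = 0.773
R0 < 1, so the population is declining.

declining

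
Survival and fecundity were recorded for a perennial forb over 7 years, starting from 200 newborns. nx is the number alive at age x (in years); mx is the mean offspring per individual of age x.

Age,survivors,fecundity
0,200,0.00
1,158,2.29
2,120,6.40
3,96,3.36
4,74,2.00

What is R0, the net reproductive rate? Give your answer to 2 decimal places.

lx = nx/n0 = nx/200: 1, 0.79, 0.6, 0.48, 0.37
lx·mx by age: 0, 1.8091, 3.84, 1.6128, 0.74
R0 = Σ lx·mx = 8.0019 → 8.00

8.00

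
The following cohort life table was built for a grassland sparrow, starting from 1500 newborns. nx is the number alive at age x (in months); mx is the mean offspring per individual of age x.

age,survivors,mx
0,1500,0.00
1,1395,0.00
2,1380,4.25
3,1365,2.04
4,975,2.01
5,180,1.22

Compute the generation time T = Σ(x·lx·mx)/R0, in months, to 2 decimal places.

2.68

lx = nx/n0 = nx/1500: 1, 0.93, 0.92, 0.91, 0.65, 0.12
lx·mx: 0, 0, 3.91, 1.8564, 1.3065, 0.1464 → R0 = 7.2193
x·lx·mx: 0, 0, 7.82, 5.5692, 5.226, 0.732 → Σ = 19.3472
T = 19.3472 / 7.2193 = 2.679927… → 2.68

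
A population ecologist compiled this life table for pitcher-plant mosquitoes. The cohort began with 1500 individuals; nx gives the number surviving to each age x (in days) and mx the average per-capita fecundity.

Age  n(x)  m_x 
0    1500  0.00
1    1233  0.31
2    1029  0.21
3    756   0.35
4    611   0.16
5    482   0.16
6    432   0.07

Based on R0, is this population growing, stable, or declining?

declining

lx = nx/n0 = nx/1500: 1, 0.822, 0.686, 0.504, 0.40733…, 0.32133…, 0.288
R0 = Σ lx·mx = 0 + 0.25482 + 0.14406 + 0.1764 + 0.065173… + 0.051413… + 0.02016 = 0.712027…
R0 < 1, so the population is declining.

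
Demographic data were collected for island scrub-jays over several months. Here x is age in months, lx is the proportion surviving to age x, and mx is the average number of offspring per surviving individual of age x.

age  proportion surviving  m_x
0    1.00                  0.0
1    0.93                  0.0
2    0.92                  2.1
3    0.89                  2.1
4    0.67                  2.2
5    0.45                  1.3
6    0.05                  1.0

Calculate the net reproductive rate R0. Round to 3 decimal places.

5.910

lx·mx by age: 0, 0, 1.932, 1.869, 1.474, 0.585, 0.05
R0 = Σ lx·mx = 5.91 → 5.910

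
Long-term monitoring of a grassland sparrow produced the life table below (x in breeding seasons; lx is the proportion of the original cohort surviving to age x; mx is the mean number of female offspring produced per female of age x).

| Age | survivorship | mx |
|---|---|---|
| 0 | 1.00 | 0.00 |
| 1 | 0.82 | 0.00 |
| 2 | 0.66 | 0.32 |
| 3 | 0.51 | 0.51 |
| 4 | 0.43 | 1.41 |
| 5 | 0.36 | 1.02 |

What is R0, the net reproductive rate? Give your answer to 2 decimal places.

1.44

lx·mx by age: 0, 0, 0.2112, 0.2601, 0.6063, 0.3672
R0 = Σ lx·mx = 1.4448 → 1.44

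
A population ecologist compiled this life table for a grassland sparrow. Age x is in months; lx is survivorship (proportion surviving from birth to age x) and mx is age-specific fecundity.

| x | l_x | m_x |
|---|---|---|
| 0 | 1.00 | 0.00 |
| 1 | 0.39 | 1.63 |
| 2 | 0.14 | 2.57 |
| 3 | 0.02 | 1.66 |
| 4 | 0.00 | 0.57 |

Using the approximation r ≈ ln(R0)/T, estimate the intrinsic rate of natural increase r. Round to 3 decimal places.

0.020

R0 = Σ lx·mx = 0 + 0.6357 + 0.3598 + 0.0332 + 0 = 1.0287
Σ x·lx·mx = 1.4549; T = 1.4549/1.0287 = 1.41431…
r ≈ ln(R0)/T = ln(1.0287)/1.41431… = 0.02001… → 0.020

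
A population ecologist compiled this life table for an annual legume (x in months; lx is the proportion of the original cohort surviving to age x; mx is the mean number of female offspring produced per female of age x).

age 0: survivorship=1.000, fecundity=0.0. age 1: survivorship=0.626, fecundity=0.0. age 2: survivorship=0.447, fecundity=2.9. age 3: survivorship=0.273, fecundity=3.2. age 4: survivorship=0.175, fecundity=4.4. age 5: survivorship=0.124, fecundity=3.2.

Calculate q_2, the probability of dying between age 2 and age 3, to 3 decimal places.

0.389

q_2 = (l_2 − l_3) / l_2 = (0.447 − 0.273) / 0.447
     = 0.174 / 0.447 = 0.389262… → 0.389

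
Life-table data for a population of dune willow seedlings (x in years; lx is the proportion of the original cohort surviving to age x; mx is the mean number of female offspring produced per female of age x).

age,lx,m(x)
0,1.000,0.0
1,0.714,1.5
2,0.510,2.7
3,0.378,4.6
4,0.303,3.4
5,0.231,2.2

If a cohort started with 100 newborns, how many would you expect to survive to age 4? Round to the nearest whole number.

30

Expected survivors = N0 · l_4 = 100 × 0.303 = 30.3 → 30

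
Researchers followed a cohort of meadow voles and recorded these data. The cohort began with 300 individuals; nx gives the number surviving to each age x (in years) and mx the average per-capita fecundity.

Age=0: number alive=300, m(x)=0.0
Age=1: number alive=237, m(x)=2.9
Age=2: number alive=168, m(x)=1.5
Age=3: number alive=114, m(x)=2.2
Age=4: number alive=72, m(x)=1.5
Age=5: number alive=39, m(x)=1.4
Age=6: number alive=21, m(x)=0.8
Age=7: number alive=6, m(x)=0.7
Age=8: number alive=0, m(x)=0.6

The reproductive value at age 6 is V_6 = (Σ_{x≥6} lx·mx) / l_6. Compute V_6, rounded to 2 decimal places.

lx = nx/n0 = nx/300: 1, 0.79, 0.56, 0.38, 0.24, 0.13, 0.07, 0.02, 0
lx·mx for x ≥ 6: 0.056, 0.014, 0 → sum = 0.07
V_6 = 0.07 / l_6 = 0.07 / 0.07 = 1 → 1.00

1.00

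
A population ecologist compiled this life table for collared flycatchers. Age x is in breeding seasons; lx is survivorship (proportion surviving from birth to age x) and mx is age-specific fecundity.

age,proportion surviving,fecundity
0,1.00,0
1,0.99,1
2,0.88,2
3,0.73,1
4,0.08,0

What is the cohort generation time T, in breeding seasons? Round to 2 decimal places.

lx·mx: 0, 0.99, 1.76, 0.73, 0 → R0 = 3.48
x·lx·mx: 0, 0.99, 3.52, 2.19, 0 → Σ = 6.7
T = 6.7 / 3.48 = 1.925287… → 1.93

1.93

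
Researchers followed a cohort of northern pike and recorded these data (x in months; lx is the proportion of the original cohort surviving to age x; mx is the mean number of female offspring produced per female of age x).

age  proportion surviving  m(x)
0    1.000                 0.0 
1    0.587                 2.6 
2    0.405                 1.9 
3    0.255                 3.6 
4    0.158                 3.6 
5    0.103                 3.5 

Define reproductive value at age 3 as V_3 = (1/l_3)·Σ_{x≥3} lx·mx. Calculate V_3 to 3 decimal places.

lx·mx for x ≥ 3: 0.918, 0.5688, 0.3605 → sum = 1.8473
V_3 = 1.8473 / l_3 = 1.8473 / 0.255 = 7.244314… → 7.244

7.244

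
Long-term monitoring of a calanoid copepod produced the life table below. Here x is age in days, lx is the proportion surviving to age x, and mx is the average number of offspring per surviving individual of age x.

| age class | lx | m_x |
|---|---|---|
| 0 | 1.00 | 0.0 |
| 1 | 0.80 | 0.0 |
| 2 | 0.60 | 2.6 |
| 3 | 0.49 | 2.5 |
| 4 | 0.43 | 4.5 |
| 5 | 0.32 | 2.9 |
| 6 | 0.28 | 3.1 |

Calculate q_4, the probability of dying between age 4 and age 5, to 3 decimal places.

0.256

q_4 = (l_4 − l_5) / l_4 = (0.43 − 0.32) / 0.43
     = 0.11 / 0.43 = 0.255814… → 0.256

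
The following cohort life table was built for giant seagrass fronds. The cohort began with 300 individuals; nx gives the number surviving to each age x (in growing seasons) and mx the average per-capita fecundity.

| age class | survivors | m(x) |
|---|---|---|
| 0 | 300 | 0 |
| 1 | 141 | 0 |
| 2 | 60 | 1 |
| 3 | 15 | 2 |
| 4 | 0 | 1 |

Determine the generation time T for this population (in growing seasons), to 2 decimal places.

lx = nx/n0 = nx/300: 1, 0.47, 0.2, 0.05, 0
lx·mx: 0, 0, 0.2, 0.1, 0 → R0 = 0.3
x·lx·mx: 0, 0, 0.4, 0.3, 0 → Σ = 0.7
T = 0.7 / 0.3 = 2.333333… → 2.33

2.33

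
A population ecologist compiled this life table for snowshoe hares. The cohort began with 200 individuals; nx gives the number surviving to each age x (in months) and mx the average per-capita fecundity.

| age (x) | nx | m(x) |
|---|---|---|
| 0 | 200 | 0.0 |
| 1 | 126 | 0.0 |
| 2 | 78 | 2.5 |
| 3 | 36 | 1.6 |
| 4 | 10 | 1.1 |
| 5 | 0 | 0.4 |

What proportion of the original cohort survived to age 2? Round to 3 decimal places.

0.390

l_2 = n_2/n_0 = 78/200 = 0.39 → 0.390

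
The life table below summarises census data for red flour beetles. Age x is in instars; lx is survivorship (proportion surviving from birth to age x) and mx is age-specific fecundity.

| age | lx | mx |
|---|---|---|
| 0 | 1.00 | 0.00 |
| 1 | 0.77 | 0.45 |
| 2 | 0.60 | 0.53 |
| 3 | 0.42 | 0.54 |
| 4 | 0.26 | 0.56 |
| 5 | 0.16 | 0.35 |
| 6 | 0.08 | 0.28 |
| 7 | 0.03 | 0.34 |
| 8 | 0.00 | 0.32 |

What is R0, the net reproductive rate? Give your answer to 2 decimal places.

1.13

lx·mx by age: 0, 0.3465, 0.318, 0.2268, 0.1456, 0.056, 0.0224, 0.0102, 0
R0 = Σ lx·mx = 1.1255 → 1.13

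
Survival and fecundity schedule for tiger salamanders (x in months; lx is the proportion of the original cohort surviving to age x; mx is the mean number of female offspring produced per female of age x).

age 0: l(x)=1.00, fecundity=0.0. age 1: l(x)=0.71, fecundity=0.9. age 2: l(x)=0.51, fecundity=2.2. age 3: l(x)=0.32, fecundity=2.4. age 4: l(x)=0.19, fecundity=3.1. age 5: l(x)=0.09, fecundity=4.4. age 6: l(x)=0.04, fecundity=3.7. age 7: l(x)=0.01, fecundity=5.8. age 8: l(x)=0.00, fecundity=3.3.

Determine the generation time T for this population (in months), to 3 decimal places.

lx·mx: 0, 0.639, 1.122, 0.768, 0.589, 0.396, 0.148, 0.058, 0 → R0 = 3.72
x·lx·mx: 0, 0.639, 2.244, 2.304, 2.356, 1.98, 0.888, 0.406, 0 → Σ = 10.817
T = 10.817 / 3.72 = 2.907796… → 2.908

2.908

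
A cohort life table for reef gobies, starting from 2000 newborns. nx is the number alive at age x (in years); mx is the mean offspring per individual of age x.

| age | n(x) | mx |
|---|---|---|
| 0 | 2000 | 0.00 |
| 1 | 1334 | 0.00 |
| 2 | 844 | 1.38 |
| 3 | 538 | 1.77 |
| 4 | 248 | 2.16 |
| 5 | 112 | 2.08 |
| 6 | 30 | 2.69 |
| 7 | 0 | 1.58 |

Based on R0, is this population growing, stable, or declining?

lx = nx/n0 = nx/2000: 1, 0.667, 0.422, 0.269, 0.124, 0.056, 0.015, 0
R0 = Σ lx·mx = 0 + 0 + 0.58236 + 0.47613 + 0.26784 + 0.11648 + 0.04035 + 0 = 1.48316
R0 > 1, so the population is growing.

growing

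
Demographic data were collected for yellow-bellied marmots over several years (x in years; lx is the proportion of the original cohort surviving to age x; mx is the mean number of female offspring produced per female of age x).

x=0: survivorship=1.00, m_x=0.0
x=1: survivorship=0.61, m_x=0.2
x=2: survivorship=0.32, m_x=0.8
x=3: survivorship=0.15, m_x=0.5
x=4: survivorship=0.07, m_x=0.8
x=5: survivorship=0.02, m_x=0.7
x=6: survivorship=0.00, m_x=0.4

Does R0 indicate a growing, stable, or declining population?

declining

R0 = Σ lx·mx = 0 + 0.122 + 0.256 + 0.075 + 0.056 + 0.014 + 0 = 0.523
R0 < 1, so the population is declining.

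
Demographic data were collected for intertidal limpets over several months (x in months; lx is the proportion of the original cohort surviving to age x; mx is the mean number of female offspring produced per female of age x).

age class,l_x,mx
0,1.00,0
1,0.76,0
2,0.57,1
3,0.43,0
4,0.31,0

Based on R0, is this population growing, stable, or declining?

R0 = Σ lx·mx = 0 + 0 + 0.57 + 0 + 0 = 0.57
R0 < 1, so the population is declining.

declining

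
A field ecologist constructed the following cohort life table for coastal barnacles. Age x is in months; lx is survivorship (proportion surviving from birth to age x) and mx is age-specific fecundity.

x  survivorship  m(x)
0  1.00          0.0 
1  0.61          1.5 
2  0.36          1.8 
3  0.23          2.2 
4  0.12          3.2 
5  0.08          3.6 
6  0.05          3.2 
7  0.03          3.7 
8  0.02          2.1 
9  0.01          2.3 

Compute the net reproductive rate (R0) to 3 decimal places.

3.077

lx·mx by age: 0, 0.915, 0.648, 0.506, 0.384, 0.288, 0.16, 0.111, 0.042, 0.023
R0 = Σ lx·mx = 3.077 → 3.077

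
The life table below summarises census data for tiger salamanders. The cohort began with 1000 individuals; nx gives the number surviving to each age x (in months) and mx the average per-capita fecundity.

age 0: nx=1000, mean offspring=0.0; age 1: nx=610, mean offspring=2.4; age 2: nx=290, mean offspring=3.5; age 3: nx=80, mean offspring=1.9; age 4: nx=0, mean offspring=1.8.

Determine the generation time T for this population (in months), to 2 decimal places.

lx = nx/n0 = nx/1000: 1, 0.61, 0.29, 0.08, 0
lx·mx: 0, 1.464, 1.015, 0.152, 0 → R0 = 2.631
x·lx·mx: 0, 1.464, 2.03, 0.456, 0 → Σ = 3.95
T = 3.95 / 2.631 = 1.50133… → 1.50

1.50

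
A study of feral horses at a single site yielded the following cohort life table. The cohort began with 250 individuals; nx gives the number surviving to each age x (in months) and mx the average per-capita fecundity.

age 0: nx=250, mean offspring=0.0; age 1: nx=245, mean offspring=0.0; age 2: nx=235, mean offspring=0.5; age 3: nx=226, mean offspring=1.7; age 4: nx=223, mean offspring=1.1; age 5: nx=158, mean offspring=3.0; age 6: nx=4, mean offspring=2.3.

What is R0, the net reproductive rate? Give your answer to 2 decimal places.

4.92

lx = nx/n0 = nx/250: 1, 0.98, 0.94, 0.904, 0.892, 0.632, 0.016
lx·mx by age: 0, 0, 0.47, 1.5368, 0.9812, 1.896, 0.0368
R0 = Σ lx·mx = 4.9208 → 4.92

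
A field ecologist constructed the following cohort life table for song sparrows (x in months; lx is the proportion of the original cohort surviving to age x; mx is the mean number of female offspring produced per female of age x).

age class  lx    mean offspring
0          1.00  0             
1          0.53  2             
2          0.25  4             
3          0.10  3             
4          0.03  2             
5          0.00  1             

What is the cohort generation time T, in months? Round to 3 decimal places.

lx·mx: 0, 1.06, 1, 0.3, 0.06, 0 → R0 = 2.42
x·lx·mx: 0, 1.06, 2, 0.9, 0.24, 0 → Σ = 4.2
T = 4.2 / 2.42 = 1.735537… → 1.736

1.736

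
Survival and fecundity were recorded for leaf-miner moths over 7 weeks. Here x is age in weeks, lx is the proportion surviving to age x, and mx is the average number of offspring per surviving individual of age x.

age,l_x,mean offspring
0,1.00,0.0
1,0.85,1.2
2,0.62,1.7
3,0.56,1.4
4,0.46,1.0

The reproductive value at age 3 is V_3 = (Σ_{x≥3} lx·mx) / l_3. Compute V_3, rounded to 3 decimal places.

2.221

lx·mx for x ≥ 3: 0.784, 0.46 → sum = 1.244
V_3 = 1.244 / l_3 = 1.244 / 0.56 = 2.221429… → 2.221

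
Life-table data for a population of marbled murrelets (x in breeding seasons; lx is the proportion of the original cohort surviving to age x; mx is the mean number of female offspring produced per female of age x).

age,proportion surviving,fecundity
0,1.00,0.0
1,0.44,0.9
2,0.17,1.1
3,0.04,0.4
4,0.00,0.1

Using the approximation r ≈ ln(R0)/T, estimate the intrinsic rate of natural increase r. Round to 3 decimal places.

-0.375

R0 = Σ lx·mx = 0 + 0.396 + 0.187 + 0.016 + 0 = 0.599
Σ x·lx·mx = 0.818; T = 0.818/0.599 = 1.36561…
r ≈ ln(R0)/T = ln(0.599)/1.36561… = -0.37529… → -0.375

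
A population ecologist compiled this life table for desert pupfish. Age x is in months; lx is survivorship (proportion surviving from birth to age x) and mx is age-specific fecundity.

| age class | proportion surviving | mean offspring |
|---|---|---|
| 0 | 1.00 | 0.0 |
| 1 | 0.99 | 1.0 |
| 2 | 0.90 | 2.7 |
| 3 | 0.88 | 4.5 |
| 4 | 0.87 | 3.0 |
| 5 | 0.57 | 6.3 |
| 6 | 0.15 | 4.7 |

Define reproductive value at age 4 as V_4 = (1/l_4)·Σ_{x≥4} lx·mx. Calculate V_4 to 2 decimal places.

lx·mx for x ≥ 4: 2.61, 3.591, 0.705 → sum = 6.906
V_4 = 6.906 / l_4 = 6.906 / 0.87 = 7.937931… → 7.94

7.94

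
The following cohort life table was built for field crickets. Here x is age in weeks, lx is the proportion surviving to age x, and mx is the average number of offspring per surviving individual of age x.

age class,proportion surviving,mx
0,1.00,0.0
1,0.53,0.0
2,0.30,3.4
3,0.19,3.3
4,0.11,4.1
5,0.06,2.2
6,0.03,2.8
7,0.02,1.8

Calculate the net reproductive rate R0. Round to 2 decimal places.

2.35

lx·mx by age: 0, 0, 1.02, 0.627, 0.451, 0.132, 0.084, 0.036
R0 = Σ lx·mx = 2.35 → 2.35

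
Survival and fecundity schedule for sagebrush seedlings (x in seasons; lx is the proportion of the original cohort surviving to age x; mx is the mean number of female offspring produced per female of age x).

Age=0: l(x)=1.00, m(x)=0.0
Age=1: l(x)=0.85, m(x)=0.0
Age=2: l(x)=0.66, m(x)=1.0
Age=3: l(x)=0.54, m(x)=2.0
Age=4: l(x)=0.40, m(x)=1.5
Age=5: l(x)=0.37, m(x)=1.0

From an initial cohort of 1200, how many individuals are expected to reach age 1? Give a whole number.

Expected survivors = N0 · l_1 = 1200 × 0.85 = 1020 → 1020

1020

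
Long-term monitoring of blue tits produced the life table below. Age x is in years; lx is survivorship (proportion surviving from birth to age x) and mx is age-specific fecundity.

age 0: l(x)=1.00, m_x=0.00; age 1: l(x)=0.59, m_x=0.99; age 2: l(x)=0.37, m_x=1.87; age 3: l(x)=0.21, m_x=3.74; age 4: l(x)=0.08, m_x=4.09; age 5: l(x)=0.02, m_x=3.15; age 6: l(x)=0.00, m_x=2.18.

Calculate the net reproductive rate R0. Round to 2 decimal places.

2.45

lx·mx by age: 0, 0.5841, 0.6919, 0.7854, 0.3272, 0.063, 0
R0 = Σ lx·mx = 2.4516 → 2.45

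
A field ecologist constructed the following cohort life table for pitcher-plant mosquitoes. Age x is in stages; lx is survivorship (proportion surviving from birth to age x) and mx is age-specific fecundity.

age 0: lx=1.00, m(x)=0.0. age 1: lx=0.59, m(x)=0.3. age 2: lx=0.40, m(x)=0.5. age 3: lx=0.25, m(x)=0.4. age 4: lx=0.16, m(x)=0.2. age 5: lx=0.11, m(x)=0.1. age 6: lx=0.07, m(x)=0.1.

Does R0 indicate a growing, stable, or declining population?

declining

R0 = Σ lx·mx = 0 + 0.177 + 0.2 + 0.1 + 0.032 + 0.011 + 0.007 = 0.527
R0 < 1, so the population is declining.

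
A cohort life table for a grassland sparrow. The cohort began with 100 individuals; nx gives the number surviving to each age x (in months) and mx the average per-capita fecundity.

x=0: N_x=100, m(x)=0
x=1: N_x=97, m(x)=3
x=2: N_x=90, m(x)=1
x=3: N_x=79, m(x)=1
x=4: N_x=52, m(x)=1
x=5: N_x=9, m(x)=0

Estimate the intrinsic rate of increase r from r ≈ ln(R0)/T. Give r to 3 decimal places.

0.913

lx = nx/n0 = nx/100: 1, 0.97, 0.9, 0.79, 0.52, 0.09
R0 = Σ lx·mx = 0 + 2.91 + 0.9 + 0.79 + 0.52 + 0 = 5.12
Σ x·lx·mx = 9.16; T = 9.16/5.12 = 1.78906…
r ≈ ln(R0)/T = ln(5.12)/1.78906… = 0.91285… → 0.913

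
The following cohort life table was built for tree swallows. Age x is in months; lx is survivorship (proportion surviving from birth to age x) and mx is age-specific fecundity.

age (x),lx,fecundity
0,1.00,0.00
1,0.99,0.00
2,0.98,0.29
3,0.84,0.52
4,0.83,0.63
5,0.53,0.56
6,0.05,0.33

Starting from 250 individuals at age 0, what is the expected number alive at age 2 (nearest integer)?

245

Expected survivors = N0 · l_2 = 250 × 0.98 = 245 → 245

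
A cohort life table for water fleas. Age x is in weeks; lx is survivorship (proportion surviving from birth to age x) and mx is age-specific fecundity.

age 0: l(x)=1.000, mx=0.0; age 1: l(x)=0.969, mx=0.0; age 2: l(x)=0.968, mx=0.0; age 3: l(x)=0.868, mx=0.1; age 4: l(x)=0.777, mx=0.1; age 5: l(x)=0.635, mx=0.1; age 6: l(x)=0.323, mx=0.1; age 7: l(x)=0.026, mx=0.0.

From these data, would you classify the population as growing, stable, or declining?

declining

R0 = Σ lx·mx = 0 + 0 + 0 + 0.0868 + 0.0777 + 0.0635 + 0.0323 + 0 = 0.2603
R0 < 1, so the population is declining.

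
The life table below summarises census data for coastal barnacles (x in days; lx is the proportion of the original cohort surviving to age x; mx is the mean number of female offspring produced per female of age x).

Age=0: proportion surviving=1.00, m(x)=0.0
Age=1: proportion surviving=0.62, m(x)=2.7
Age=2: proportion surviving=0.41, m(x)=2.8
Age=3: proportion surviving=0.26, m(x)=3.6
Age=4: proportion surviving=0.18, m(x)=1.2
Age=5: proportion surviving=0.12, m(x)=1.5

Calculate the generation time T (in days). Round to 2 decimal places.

2.06

lx·mx: 0, 1.674, 1.148, 0.936, 0.216, 0.18 → R0 = 4.154
x·lx·mx: 0, 1.674, 2.296, 2.808, 0.864, 0.9 → Σ = 8.542
T = 8.542 / 4.154 = 2.056331… → 2.06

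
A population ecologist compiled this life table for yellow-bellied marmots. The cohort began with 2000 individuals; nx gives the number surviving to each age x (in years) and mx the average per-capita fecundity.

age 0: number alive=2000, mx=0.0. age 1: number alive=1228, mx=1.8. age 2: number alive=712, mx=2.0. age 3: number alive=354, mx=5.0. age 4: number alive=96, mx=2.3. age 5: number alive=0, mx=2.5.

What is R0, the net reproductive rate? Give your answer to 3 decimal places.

lx = nx/n0 = nx/2000: 1, 0.614, 0.356, 0.177, 0.048, 0
lx·mx by age: 0, 1.1052, 0.712, 0.885, 0.1104, 0
R0 = Σ lx·mx = 2.8126 → 2.813

2.813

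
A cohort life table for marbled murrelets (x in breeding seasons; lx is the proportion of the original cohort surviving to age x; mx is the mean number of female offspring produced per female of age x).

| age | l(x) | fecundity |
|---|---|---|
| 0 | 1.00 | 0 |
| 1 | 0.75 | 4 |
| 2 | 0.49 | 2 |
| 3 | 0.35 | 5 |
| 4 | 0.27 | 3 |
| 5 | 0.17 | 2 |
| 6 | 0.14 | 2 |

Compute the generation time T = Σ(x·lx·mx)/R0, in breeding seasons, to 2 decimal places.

2.35

lx·mx: 0, 3, 0.98, 1.75, 0.81, 0.34, 0.28 → R0 = 7.16
x·lx·mx: 0, 3, 1.96, 5.25, 3.24, 1.7, 1.68 → Σ = 16.83
T = 16.83 / 7.16 = 2.350559… → 2.35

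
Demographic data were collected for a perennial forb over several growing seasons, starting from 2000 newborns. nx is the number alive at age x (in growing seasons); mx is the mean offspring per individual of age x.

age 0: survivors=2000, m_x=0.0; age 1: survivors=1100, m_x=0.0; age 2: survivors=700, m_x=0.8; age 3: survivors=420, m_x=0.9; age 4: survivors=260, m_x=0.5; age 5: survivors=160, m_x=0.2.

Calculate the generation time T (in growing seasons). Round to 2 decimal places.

lx = nx/n0 = nx/2000: 1, 0.55, 0.35, 0.21, 0.13, 0.08
lx·mx: 0, 0, 0.28, 0.189, 0.065, 0.016 → R0 = 0.55
x·lx·mx: 0, 0, 0.56, 0.567, 0.26, 0.08 → Σ = 1.467
T = 1.467 / 0.55 = 2.667273… → 2.67

2.67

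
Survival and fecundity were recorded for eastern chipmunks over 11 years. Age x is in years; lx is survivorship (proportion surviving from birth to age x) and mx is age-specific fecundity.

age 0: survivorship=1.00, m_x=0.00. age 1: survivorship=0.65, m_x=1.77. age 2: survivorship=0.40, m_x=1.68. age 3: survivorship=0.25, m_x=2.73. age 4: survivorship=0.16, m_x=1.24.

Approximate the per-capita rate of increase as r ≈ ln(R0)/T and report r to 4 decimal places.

0.5039

R0 = Σ lx·mx = 0 + 1.1505 + 0.672 + 0.6825 + 0.1984 = 2.7034
Σ x·lx·mx = 5.3356; T = 5.3356/2.7034 = 1.97366…
r ≈ ln(R0)/T = ln(2.7034)/1.97366… = 0.503891… → 0.5039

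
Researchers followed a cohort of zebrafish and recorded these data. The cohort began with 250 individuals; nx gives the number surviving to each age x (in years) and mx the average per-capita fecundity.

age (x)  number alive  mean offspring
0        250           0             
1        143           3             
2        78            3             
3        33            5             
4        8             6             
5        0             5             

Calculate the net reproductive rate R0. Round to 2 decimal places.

3.50

lx = nx/n0 = nx/250: 1, 0.572, 0.312, 0.132, 0.032, 0
lx·mx by age: 0, 1.716, 0.936, 0.66, 0.192, 0
R0 = Σ lx·mx = 3.504 → 3.50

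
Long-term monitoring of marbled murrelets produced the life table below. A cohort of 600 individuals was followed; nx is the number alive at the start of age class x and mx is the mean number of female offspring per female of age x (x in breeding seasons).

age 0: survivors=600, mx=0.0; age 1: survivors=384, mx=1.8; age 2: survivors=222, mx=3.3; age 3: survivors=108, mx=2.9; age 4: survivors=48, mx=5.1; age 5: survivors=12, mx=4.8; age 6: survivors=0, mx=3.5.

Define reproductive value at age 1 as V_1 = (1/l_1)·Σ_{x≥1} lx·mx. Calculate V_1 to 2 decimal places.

5.31

lx = nx/n0 = nx/600: 1, 0.64, 0.37, 0.18, 0.08, 0.02, 0
lx·mx for x ≥ 1: 1.152, 1.221, 0.522, 0.408, 0.096, 0 → sum = 3.399
V_1 = 3.399 / l_1 = 3.399 / 0.64 = 5.310938… → 5.31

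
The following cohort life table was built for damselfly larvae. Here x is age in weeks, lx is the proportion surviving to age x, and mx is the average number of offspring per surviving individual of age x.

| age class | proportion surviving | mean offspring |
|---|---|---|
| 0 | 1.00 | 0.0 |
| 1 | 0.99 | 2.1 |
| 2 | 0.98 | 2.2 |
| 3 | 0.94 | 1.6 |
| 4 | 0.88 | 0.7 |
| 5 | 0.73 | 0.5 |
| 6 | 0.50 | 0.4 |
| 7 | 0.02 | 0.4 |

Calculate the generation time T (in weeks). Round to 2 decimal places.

2.37

lx·mx: 0, 2.079, 2.156, 1.504, 0.616, 0.365, 0.2, 0.008 → R0 = 6.928
x·lx·mx: 0, 2.079, 4.312, 4.512, 2.464, 1.825, 1.2, 0.056 → Σ = 16.448
T = 16.448 / 6.928 = 2.374134… → 2.37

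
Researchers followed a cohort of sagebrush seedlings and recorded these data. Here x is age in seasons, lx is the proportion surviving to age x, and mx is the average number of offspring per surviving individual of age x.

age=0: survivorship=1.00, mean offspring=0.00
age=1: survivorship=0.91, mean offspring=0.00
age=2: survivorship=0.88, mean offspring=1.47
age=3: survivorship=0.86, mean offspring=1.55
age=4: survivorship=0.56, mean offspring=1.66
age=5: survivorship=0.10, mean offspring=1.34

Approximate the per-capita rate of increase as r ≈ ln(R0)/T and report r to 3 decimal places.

0.439

R0 = Σ lx·mx = 0 + 0 + 1.2936 + 1.333 + 0.9296 + 0.134 = 3.6902
Σ x·lx·mx = 10.9746; T = 10.9746/3.6902 = 2.97399…
r ≈ ln(R0)/T = ln(3.6902)/2.97399… = 0.43903… → 0.439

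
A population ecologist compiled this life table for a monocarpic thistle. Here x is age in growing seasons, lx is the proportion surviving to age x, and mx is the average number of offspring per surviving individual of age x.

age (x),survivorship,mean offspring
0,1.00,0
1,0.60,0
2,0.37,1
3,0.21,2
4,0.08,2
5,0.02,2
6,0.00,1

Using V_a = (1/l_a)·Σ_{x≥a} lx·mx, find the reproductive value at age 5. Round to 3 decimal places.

lx·mx for x ≥ 5: 0.04, 0 → sum = 0.04
V_5 = 0.04 / l_5 = 0.04 / 0.02 = 2 → 2.000

2.000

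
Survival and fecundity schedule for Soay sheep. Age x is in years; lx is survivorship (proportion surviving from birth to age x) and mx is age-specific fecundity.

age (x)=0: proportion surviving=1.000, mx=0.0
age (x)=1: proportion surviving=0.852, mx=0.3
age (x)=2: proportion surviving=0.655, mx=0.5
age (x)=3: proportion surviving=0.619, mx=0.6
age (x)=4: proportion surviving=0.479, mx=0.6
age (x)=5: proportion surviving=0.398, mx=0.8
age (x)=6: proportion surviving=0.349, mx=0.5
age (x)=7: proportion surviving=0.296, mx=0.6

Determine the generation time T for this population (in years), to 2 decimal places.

lx·mx: 0, 0.2556, 0.3275, 0.3714, 0.2874, 0.3184, 0.1745, 0.1776 → R0 = 1.9124
x·lx·mx: 0, 0.2556, 0.655, 1.1142, 1.1496, 1.592, 1.047, 1.2432 → Σ = 7.0566
T = 7.0566 / 1.9124 = 3.689918… → 3.69

3.69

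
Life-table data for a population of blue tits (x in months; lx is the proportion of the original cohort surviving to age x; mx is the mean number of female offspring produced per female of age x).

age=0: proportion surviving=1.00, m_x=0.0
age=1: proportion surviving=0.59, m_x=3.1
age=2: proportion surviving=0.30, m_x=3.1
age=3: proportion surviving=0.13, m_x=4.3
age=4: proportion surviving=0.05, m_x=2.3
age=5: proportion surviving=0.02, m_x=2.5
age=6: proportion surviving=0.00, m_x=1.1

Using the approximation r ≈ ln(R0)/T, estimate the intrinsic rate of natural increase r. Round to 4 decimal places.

0.7153

R0 = Σ lx·mx = 0 + 1.829 + 0.93 + 0.559 + 0.115 + 0.05 + 0 = 3.483
Σ x·lx·mx = 6.076; T = 6.076/3.483 = 1.74447…
r ≈ ln(R0)/T = ln(3.483)/1.74447… = 0.715341… → 0.7153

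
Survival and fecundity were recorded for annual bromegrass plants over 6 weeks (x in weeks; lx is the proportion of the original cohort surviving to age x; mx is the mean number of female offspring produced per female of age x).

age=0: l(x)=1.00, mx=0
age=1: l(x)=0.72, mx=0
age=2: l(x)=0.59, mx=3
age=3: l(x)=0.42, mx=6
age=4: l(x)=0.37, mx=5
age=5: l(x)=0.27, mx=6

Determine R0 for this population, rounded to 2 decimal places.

7.76

lx·mx by age: 0, 0, 1.77, 2.52, 1.85, 1.62
R0 = Σ lx·mx = 7.76 → 7.76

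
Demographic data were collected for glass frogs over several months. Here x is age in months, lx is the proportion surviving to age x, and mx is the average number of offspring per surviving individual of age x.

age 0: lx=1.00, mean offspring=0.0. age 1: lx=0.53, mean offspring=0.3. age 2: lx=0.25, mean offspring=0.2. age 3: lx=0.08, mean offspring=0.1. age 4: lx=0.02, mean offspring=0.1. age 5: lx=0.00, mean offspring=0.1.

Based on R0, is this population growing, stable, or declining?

R0 = Σ lx·mx = 0 + 0.159 + 0.05 + 0.008 + 0.002 + 0 = 0.219
R0 < 1, so the population is declining.

declining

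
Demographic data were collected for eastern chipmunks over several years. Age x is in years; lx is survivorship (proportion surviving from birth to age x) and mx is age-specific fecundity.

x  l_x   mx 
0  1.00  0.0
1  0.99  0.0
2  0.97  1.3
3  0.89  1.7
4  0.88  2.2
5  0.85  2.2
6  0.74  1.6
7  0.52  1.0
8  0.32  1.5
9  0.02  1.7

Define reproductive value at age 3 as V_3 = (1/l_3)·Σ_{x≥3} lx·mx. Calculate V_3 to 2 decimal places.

lx·mx for x ≥ 3: 1.513, 1.936, 1.87, 1.184, 0.52, 0.48, 0.034 → sum = 7.537
V_3 = 7.537 / l_3 = 7.537 / 0.89 = 8.468539… → 8.47

8.47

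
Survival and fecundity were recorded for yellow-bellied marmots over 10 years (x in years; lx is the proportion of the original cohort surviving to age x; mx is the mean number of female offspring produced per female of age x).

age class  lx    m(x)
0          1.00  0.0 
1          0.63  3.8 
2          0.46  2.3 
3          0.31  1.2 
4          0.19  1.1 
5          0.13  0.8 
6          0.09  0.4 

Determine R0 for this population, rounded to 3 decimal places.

4.173

lx·mx by age: 0, 2.394, 1.058, 0.372, 0.209, 0.104, 0.036
R0 = Σ lx·mx = 4.173 → 4.173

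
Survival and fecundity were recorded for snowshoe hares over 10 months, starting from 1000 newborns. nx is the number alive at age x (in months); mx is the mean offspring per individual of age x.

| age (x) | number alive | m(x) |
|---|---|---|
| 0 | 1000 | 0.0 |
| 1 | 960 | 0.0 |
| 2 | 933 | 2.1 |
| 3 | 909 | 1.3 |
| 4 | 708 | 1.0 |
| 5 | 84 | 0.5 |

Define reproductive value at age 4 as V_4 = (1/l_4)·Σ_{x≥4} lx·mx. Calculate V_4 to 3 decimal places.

1.059

lx = nx/n0 = nx/1000: 1, 0.96, 0.933, 0.909, 0.708, 0.084
lx·mx for x ≥ 4: 0.708, 0.042 → sum = 0.75
V_4 = 0.75 / l_4 = 0.75 / 0.708 = 1.059322… → 1.059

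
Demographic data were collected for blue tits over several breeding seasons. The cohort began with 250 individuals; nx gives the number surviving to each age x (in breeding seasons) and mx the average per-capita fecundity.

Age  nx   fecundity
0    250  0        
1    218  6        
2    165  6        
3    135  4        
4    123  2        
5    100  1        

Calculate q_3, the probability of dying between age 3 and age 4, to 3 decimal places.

0.089

lx = nx/n0 = nx/250: 1, 0.872, 0.66, 0.54, 0.492, 0.4
q_3 = (l_3 − l_4) / l_3 = (0.54 − 0.492) / 0.54
     = 0.048 / 0.54 = 0.088889… → 0.089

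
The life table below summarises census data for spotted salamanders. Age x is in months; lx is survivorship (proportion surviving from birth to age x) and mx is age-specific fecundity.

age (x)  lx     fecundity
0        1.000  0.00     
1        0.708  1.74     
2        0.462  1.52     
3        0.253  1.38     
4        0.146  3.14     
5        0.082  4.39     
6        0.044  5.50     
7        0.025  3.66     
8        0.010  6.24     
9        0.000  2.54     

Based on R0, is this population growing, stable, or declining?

growing

R0 = Σ lx·mx = 0 + 1.23192 + 0.70224 + 0.34914 + 0.45844 + 0.35998 + 0.242 + 0.0915 + 0.0624 + 0 = 3.49762
R0 > 1, so the population is growing.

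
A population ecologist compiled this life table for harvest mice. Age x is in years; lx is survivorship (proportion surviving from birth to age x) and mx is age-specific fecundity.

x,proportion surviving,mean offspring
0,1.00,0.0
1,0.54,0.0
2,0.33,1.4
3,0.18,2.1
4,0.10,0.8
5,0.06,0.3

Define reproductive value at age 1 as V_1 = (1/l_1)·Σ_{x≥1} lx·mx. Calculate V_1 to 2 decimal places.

1.74

lx·mx for x ≥ 1: 0, 0.462, 0.378, 0.08, 0.018 → sum = 0.938
V_1 = 0.938 / l_1 = 0.938 / 0.54 = 1.737037… → 1.74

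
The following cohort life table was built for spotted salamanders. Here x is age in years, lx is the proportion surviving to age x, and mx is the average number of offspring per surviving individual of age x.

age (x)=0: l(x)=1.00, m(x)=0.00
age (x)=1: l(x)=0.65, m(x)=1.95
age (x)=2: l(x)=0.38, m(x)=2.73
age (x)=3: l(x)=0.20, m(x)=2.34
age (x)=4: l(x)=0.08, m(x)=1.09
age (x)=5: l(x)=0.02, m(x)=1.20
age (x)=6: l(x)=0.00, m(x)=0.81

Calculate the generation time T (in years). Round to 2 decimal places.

lx·mx: 0, 1.2675, 1.0374, 0.468, 0.0872, 0.024, 0 → R0 = 2.8841
x·lx·mx: 0, 1.2675, 2.0748, 1.404, 0.3488, 0.12, 0 → Σ = 5.2151
T = 5.2151 / 2.8841 = 1.808224… → 1.81

1.81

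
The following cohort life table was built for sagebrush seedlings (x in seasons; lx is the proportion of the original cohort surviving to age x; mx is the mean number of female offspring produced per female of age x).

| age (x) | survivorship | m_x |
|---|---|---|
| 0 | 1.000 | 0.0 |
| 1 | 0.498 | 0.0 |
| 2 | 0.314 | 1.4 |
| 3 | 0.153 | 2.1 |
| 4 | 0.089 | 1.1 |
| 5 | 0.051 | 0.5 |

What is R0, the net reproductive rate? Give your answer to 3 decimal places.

0.884

lx·mx by age: 0, 0, 0.4396, 0.3213, 0.0979, 0.0255
R0 = Σ lx·mx = 0.8843 → 0.884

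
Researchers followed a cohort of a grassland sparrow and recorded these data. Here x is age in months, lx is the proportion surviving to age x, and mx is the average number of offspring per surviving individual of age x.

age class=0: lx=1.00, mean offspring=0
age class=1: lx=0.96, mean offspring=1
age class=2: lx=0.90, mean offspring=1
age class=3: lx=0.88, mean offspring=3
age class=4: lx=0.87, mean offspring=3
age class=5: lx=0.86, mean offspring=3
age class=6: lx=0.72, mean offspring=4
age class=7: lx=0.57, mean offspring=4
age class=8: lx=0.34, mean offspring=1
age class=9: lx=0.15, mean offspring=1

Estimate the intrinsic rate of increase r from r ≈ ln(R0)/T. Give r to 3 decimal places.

R0 = Σ lx·mx = 0 + 0.96 + 0.9 + 2.64 + 2.61 + 2.58 + 2.88 + 2.28 + 0.34 + 0.15 = 15.34
Σ x·lx·mx = 71.33; T = 71.33/15.34 = 4.64993…
r ≈ ln(R0)/T = ln(15.34)/4.64993… = 0.5872… → 0.587

0.587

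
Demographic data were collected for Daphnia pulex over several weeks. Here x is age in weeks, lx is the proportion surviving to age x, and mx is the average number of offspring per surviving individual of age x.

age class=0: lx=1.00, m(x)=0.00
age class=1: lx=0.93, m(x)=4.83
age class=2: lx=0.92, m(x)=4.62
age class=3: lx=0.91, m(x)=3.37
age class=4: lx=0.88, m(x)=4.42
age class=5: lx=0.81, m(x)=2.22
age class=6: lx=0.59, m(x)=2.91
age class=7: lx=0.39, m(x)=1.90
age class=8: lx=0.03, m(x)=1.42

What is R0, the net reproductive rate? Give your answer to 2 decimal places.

20.00

lx·mx by age: 0, 4.4919, 4.2504, 3.0667, 3.8896, 1.7982, 1.7169, 0.741, 0.0426
R0 = Σ lx·mx = 19.9973 → 20.00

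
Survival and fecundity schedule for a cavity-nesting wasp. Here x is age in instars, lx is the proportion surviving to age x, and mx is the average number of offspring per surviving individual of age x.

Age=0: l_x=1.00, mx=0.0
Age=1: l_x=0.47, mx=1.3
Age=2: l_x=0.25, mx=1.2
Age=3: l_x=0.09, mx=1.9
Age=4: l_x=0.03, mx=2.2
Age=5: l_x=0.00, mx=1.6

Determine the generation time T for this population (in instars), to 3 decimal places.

lx·mx: 0, 0.611, 0.3, 0.171, 0.066, 0 → R0 = 1.148
x·lx·mx: 0, 0.611, 0.6, 0.513, 0.264, 0 → Σ = 1.988
T = 1.988 / 1.148 = 1.731707… → 1.732

1.732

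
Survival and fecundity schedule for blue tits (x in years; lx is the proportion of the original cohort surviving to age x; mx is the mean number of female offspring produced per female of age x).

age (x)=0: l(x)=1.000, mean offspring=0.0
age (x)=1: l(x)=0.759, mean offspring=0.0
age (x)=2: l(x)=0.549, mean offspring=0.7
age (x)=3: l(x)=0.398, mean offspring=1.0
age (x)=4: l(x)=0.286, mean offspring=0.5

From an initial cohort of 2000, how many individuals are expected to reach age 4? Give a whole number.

Expected survivors = N0 · l_4 = 2000 × 0.286 = 572 → 572

572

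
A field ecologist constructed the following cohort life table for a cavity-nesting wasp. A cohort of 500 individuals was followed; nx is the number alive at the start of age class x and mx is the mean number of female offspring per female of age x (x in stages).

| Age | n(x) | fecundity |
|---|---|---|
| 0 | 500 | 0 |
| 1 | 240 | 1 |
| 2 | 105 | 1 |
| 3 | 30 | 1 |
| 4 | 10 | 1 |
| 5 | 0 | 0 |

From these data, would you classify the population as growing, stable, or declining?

lx = nx/n0 = nx/500: 1, 0.48, 0.21, 0.06, 0.02, 0
R0 = Σ lx·mx = 0 + 0.48 + 0.21 + 0.06 + 0.02 + 0 = 0.77
R0 < 1, so the population is declining.

declining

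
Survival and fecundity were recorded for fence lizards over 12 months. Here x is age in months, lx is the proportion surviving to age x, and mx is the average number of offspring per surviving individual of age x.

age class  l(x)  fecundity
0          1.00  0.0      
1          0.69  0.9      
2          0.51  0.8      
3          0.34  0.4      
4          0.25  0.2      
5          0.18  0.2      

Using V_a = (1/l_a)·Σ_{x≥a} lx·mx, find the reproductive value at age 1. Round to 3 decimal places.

1.813

lx·mx for x ≥ 1: 0.621, 0.408, 0.136, 0.05, 0.036 → sum = 1.251
V_1 = 1.251 / l_1 = 1.251 / 0.69 = 1.813043… → 1.813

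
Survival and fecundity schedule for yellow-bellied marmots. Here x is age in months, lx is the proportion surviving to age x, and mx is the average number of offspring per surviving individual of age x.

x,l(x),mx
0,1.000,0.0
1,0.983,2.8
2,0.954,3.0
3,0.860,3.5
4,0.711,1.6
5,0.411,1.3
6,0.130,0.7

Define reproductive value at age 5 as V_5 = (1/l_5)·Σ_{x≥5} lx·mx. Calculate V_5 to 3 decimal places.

lx·mx for x ≥ 5: 0.5343, 0.091 → sum = 0.6253
V_5 = 0.6253 / l_5 = 0.6253 / 0.411 = 1.521411… → 1.521

1.521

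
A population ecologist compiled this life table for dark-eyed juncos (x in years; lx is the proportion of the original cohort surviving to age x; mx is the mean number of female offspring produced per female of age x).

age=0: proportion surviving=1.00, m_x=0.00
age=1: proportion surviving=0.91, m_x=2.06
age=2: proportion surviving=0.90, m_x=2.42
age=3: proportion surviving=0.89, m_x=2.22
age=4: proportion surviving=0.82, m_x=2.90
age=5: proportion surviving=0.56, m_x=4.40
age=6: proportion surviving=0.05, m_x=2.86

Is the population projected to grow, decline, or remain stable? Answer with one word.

R0 = Σ lx·mx = 0 + 1.8746 + 2.178 + 1.9758 + 2.378 + 2.464 + 0.143 = 11.0134
R0 > 1, so the population is growing.

growing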